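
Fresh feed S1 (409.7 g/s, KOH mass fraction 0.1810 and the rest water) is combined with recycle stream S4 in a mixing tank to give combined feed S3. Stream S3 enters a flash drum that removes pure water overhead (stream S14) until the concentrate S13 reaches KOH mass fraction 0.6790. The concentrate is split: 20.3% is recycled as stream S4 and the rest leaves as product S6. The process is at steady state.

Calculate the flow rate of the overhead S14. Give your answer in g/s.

Overall KOH balance (none leaves overhead): KOH in fresh feed = KOH in product, i.e. 409.7×0.181 = (1−0.203)·S13·0.679.
S13 = 74.156/(0.679×0.797) = 137.03 g/s.
Recycle S4 = 0.203×137.03 = 27.817 g/s.
Combined feed S3 = 409.7 + 27.817 = 437.52 g/s.
Overhead S14 = S3 − S13 = 437.52 − 137.03 = 300.49 g/s.

300.5 g/s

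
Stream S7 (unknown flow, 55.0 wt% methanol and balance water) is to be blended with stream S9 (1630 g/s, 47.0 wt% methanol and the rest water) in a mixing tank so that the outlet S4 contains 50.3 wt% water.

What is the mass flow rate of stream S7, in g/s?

830.4 g/s

Let S7 be the unknown flow. Total out = 1630 + S7.
water balance: 863.9 + 0.450·S7 = 0.503·(1630 + S7)
(0.450 − 0.503)·S7 = 0.503×1630 − 863.9 = -44.01
S7 = -44.01 / -0.053 = 830.38 g/s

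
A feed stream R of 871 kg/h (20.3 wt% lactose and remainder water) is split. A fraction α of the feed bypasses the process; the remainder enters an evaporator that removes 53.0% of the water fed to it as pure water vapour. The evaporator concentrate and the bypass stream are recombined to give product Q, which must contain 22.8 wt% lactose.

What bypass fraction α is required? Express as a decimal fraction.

0.740

All 871×0.203 = 176.81 kg/h of lactose reaches Q, so Q = 176.81/0.228 = 775.5 kg/h and vapour = 95.504 kg/h.
The evaporator receives (1−α)·871 of feed at 0.797 water and removes 0.530 of that water:
0.530×0.797×(1−α)×871 = 95.504
(1−α) = 95.504/367.92 = 0.2596;  α = 0.7404.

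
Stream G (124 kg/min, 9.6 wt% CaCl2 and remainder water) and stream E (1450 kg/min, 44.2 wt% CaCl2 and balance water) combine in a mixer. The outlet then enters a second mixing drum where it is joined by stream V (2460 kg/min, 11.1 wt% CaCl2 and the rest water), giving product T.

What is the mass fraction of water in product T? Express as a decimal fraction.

0.7705

Overall, product flow = 4034 kg/min.
water in = 124×0.904 + 1450×0.558 + 2460×0.889 = 3108.1 kg/min.
water fraction in T = 0.7705.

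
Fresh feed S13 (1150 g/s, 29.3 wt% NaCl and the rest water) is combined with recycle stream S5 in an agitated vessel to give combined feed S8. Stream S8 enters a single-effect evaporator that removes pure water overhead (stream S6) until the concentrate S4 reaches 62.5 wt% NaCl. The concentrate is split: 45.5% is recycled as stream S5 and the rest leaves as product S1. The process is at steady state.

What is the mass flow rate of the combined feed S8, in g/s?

1600 g/s

Overall NaCl balance (none leaves overhead): NaCl in fresh feed = NaCl in product, i.e. 1150×0.293 = (1−0.455)·S4·0.625.
S4 = 336.95/(0.625×0.545) = 989.21 g/s.
Recycle S5 = 0.455×989.21 = 450.09 g/s.
Combined feed S8 = 1150 + 450.09 = 1600.1 g/s.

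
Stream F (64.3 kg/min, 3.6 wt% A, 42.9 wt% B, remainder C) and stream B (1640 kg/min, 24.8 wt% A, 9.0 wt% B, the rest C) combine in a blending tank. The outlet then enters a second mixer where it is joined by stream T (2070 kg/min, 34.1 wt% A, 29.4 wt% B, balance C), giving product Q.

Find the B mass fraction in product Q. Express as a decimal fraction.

0.208

Overall, product flow = 3774.3 kg/min.
B in = 64.3×0.429 + 1640×0.090 + 2070×0.294 = 783.76 kg/min.
B fraction in Q = 0.208.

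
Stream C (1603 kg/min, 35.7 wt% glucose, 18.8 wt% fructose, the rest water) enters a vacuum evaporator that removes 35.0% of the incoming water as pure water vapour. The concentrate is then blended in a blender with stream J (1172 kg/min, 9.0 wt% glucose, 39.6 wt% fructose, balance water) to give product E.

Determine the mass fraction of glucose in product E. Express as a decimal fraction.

0.2690

Vapour removed = 0.350×0.455×1603 = 255.28 kg/min; concentrate = 1347.7 kg/min.
glucose reaching the mixer = 572.27 (from concentrate) + 1172×0.090 = 677.75 kg/min.
Product flow = 1347.7 + 1172 = 2519.7 kg/min; glucose fraction = 0.2690.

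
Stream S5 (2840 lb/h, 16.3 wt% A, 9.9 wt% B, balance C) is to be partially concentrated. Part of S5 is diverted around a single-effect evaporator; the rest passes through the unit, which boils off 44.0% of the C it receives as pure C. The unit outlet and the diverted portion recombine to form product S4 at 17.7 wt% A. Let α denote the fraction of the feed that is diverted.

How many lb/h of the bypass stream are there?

2148 lb/h

All 2840×0.163 = 462.92 lb/h of A reaches S4, so S4 = 462.92/0.177 = 2615.4 lb/h and vapour = 224.63 lb/h.
The evaporator receives (1−α)·2840 of feed at 0.738 C and removes 0.440 of that C:
0.440×0.738×(1−α)×2840 = 224.63
(1−α) = 224.63/922.2 = 0.2436;  α = 0.7564.
Bypass flow = 0.7564×2840 = 2148.2 lb/h.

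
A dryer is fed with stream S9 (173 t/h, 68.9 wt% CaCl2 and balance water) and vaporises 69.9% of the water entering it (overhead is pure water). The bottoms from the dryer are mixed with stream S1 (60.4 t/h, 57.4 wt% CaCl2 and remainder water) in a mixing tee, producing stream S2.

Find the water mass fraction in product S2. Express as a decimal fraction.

Vapour removed = 0.699×0.311×173 = 37.608 t/h; concentrate = 135.39 t/h.
water reaching the mixer = 16.195 (from concentrate) + 60.4×0.426 = 41.925 t/h.
Product flow = 135.39 + 60.4 = 195.79 t/h; water fraction = 0.2141.

0.2141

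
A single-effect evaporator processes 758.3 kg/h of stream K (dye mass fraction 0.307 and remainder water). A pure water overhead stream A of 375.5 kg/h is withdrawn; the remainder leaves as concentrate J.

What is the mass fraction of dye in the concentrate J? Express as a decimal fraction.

0.608

dye is not removed: 758.3×0.307 = 232.8 kg/h of dye enters J.
Concentrate = 758.3 − 375.5 = 382.8 kg/h.
Mass fraction = 232.8/382.8 = 0.608.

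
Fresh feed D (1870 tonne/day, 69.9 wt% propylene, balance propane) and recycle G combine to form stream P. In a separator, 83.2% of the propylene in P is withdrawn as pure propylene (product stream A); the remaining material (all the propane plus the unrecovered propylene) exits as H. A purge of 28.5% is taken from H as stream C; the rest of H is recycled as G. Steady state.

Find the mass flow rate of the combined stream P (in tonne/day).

propane enters only via D and leaves only via the purge: 1870×0.301 = 0.285×(propane in H), and the separator passes all propane, so propane in P = propane in H = 1975 tonne/day.
propylene in P: m_A = 1870×0.699 + (1−0.285)·(1−0.832)·m_A, so m_A = 1307.1/0.8799 = 1485.6 tonne/day.
P = 1485.6 + 1975 = 3460.6 tonne/day.

3461 tonne/day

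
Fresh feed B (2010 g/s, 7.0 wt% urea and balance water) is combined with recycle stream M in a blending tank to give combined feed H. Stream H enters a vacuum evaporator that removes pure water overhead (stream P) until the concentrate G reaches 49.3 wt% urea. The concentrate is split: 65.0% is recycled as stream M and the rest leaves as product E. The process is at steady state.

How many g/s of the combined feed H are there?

2540 g/s

Overall urea balance (none leaves overhead): urea in fresh feed = urea in product, i.e. 2010×0.070 = (1−0.650)·G·0.493.
G = 140.7/(0.493×0.350) = 815.42 g/s.
Recycle M = 0.650×815.42 = 530.02 g/s.
Combined feed H = 2010 + 530.02 = 2540 g/s.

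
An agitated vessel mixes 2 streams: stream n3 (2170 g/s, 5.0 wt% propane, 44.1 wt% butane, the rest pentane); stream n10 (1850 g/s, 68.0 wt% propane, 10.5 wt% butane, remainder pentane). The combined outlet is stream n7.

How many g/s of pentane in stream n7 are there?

pentane out = pentane in = 2170×0.509 + 1850×0.215 = 1502.3 g/s.

1502 g/s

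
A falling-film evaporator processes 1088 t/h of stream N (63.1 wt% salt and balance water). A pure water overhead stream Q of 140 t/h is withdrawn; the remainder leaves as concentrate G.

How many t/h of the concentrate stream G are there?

948 t/h

Concentrate = 1088 − 140 = 948 t/h.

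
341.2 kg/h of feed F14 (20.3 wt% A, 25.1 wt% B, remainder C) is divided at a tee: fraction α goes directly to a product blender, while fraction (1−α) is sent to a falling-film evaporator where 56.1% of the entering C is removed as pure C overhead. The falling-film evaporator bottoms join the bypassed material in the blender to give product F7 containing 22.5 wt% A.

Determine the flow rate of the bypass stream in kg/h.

232.3 kg/h

All 341.2×0.203 = 69.264 kg/h of A reaches F7, so F7 = 69.264/0.225 = 307.84 kg/h and vapour = 33.362 kg/h.
The evaporator receives (1−α)·341.2 of feed at 0.546 C and removes 0.561 of that C:
0.561×0.546×(1−α)×341.2 = 33.362
(1−α) = 33.362/104.51 = 0.3192;  α = 0.6808.
Bypass flow = 0.6808×341.2 = 232.28 kg/h.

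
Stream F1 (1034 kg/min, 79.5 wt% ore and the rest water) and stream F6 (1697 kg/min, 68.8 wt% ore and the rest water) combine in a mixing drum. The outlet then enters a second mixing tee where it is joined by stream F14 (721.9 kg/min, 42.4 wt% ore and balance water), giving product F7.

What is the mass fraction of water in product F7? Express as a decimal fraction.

Overall, product flow = 3452.9 kg/min.
water in = 1034×0.205 + 1697×0.312 + 721.9×0.576 = 1157.2 kg/min.
water fraction in F7 = 0.3352.

0.3352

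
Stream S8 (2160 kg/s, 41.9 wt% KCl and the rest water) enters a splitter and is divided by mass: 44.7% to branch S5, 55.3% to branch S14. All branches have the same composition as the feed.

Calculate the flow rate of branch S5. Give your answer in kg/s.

965.5 kg/s

Branch S5 flow = 0.447×2160 = 965.52 kg/s.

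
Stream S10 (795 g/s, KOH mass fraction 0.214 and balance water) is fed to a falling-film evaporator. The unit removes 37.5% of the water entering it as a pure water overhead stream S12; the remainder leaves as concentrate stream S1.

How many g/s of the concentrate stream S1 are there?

560.7 g/s

water entering = 795×0.786 = 624.87 g/s; overhead removed = 0.375×624.87 = 234.33 g/s.
Concentrate = 795 − 234.33 = 560.67 g/s.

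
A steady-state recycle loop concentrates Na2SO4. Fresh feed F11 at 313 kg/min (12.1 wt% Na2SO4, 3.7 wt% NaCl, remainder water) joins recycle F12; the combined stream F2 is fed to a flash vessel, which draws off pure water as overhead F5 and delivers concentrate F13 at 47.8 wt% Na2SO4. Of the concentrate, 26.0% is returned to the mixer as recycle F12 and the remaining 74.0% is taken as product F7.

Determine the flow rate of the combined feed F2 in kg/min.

340.8 kg/min

Overall Na2SO4 balance (none leaves overhead): Na2SO4 in fresh feed = Na2SO4 in product, i.e. 313×0.121 = (1−0.260)·F13·0.478.
F13 = 37.873/(0.478×0.740) = 107.07 kg/min.
Recycle F12 = 0.260×107.07 = 27.838 kg/min.
Combined feed F2 = 313 + 27.838 = 340.84 kg/min.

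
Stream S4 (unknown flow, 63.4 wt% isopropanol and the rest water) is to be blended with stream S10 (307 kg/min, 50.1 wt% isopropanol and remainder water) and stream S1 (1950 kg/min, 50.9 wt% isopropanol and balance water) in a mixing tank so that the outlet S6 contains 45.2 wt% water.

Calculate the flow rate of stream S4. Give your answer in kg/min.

Let S4 be the unknown flow. Total out = 2257 + S4.
water balance: 1110.6 + 0.366·S4 = 0.452·(2257 + S4)
(0.366 − 0.452)·S4 = 0.452×2257 − 1110.6 = -90.479
S4 = -90.479 / -0.086 = 1052.1 kg/min

1052 kg/min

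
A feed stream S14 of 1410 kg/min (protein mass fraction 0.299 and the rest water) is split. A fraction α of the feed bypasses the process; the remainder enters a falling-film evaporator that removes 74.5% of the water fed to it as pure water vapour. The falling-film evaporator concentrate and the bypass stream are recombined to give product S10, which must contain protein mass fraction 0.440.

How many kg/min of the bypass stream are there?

All 1410×0.299 = 421.59 kg/min of protein reaches S10, so S10 = 421.59/0.440 = 958.16 kg/min and vapour = 451.84 kg/min.
The evaporator receives (1−α)·1410 of feed at 0.701 water and removes 0.745 of that water:
0.745×0.701×(1−α)×1410 = 451.84
(1−α) = 451.84/736.37 = 0.6136;  α = 0.3864.
Bypass flow = 0.3864×1410 = 544.81 kg/min.

544.8 kg/min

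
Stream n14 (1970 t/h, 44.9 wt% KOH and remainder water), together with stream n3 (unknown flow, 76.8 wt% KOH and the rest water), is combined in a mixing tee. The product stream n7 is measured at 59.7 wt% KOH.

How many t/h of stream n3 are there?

1705 t/h

Let n3 be the unknown flow. Total out = 1970 + n3.
KOH balance: 884.53 + 0.768·n3 = 0.597·(1970 + n3)
(0.768 − 0.597)·n3 = 0.597×1970 − 884.53 = 291.56
n3 = 291.56 / 0.171 = 1705 t/h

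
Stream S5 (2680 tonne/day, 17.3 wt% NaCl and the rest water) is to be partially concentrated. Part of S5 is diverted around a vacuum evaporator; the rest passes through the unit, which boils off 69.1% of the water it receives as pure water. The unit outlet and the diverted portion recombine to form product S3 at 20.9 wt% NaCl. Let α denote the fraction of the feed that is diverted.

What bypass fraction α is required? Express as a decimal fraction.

0.699

All 2680×0.173 = 463.64 tonne/day of NaCl reaches S3, so S3 = 463.64/0.209 = 2218.4 tonne/day and vapour = 461.63 tonne/day.
The evaporator receives (1−α)·2680 of feed at 0.827 water and removes 0.691 of that water:
0.691×0.827×(1−α)×2680 = 461.63
(1−α) = 461.63/1531.5 = 0.3014;  α = 0.6986.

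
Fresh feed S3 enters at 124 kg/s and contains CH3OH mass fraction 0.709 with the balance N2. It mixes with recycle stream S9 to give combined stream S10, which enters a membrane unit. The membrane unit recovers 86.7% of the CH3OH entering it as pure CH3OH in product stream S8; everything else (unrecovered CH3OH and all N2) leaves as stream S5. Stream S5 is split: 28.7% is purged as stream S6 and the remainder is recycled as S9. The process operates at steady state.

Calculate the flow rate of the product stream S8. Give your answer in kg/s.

CH3OH in S10: m_A = 124×0.709 + (1−0.287)·(1−0.867)·m_A, so m_A = 87.916/0.9052 = 97.126 kg/s.
Product S8 = 0.867×97.126 = 84.209 kg/s.

84.21 kg/s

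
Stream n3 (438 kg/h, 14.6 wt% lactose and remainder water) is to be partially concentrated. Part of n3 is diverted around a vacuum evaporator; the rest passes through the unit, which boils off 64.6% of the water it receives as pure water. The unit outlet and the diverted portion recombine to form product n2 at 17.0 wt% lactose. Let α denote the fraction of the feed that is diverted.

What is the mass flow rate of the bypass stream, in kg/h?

All 438×0.146 = 63.948 kg/h of lactose reaches n2, so n2 = 63.948/0.170 = 376.16 kg/h and vapour = 61.835 kg/h.
The evaporator receives (1−α)·438 of feed at 0.854 water and removes 0.646 of that water:
0.646×0.854×(1−α)×438 = 61.835
(1−α) = 61.835/241.64 = 0.2559;  α = 0.7441.
Bypass flow = 0.7441×438 = 325.92 kg/h.

325.9 kg/h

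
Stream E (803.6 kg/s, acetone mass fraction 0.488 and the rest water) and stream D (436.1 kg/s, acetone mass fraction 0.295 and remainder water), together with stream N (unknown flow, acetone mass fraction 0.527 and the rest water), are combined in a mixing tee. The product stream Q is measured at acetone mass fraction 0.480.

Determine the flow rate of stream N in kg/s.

Let N be the unknown flow. Total out = 1239.7 + N.
acetone balance: 520.81 + 0.527·N = 0.480·(1239.7 + N)
(0.527 − 0.480)·N = 0.480×1239.7 − 520.81 = 74.25
N = 74.25 / 0.047 = 1579.8 kg/s

1580 kg/s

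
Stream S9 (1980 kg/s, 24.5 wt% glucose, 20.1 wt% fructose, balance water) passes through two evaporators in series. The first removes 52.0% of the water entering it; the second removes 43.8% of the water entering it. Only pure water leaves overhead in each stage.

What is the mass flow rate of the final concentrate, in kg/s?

1179 kg/s

water in feed = 1980×0.554 = 1096.9 kg/s.
After stage 1: water left = (1−0.520)×1096.9 = 526.52; stream total = 1409.6 kg/s.
After stage 2: water left = (1−0.438)×526.52 = 295.91; final concentrate = 1179 kg/s.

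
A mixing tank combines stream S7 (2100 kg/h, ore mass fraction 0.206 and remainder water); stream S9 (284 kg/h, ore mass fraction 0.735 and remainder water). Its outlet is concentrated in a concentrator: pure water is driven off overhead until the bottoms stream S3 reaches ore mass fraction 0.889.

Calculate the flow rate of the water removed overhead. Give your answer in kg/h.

ore entering = 2100×0.206 + 284×0.735 = 641.34 kg/h.
All ore reports to S3, so S3 = 641.34/0.889 = 721.42 kg/h.
Total feed = 2384 kg/h; overhead = 2384 − 721.42 = 1662.6 kg/h.

1663 kg/h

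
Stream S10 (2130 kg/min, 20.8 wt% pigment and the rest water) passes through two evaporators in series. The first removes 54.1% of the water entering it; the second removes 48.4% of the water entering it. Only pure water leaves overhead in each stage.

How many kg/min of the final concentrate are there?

water in feed = 2130×0.792 = 1687 kg/min.
After stage 1: water left = (1−0.541)×1687 = 774.31; stream total = 1217.4 kg/min.
After stage 2: water left = (1−0.484)×774.31 = 399.55; final concentrate = 842.59 kg/min.

842.6 kg/min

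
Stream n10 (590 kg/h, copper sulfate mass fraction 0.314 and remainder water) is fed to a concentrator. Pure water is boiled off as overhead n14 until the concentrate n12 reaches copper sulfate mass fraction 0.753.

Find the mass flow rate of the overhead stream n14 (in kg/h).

copper sulfate is conserved: 590×0.314 = 185.26 kg/h all reports to the concentrate.
Concentrate = 185.26/(target fraction) = 246.03 kg/h.
Overhead = 590 − 246.03 = 343.97 kg/h.

344 kg/h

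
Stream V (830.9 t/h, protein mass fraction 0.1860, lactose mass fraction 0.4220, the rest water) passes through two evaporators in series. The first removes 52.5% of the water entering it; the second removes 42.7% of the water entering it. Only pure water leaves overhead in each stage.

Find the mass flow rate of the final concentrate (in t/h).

593.8 t/h

water in feed = 830.9×0.392 = 325.71 t/h.
After stage 1: water left = (1−0.525)×325.71 = 154.71; stream total = 659.9 t/h.
After stage 2: water left = (1−0.427)×154.71 = 88.651; final concentrate = 593.84 t/h.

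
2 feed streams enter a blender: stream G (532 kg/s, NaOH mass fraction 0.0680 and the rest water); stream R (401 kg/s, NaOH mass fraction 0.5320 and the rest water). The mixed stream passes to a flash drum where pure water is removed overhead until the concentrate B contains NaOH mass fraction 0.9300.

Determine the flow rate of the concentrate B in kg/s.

NaOH entering = 532×0.068 + 401×0.532 = 249.51 kg/s.
All NaOH reports to B, so B = 249.51/0.930 = 268.29 kg/s.

268.3 kg/s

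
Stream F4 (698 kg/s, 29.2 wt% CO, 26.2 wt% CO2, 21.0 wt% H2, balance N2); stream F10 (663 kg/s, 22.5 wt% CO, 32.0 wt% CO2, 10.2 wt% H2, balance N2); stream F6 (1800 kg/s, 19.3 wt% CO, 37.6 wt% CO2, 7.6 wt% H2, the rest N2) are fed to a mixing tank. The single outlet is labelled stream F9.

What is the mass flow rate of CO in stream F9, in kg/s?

700.4 kg/s

CO out = CO in = 698×0.292 + 663×0.225 + 1800×0.193 = 700.39 kg/s.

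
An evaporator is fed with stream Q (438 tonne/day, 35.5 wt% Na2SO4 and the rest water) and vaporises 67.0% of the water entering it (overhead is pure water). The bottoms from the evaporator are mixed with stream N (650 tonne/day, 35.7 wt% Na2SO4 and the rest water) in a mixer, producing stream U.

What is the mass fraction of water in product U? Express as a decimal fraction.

Vapour removed = 0.670×0.645×438 = 189.28 tonne/day; concentrate = 248.72 tonne/day.
water reaching the mixer = 93.228 (from concentrate) + 650×0.643 = 511.18 tonne/day.
Product flow = 248.72 + 650 = 898.72 tonne/day; water fraction = 0.569.

0.569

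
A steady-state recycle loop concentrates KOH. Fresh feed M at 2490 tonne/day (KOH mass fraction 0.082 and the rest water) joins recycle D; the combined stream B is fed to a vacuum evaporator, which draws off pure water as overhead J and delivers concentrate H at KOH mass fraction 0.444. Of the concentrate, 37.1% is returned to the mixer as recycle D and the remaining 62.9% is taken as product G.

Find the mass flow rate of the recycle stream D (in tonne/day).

Overall KOH balance (none leaves overhead): KOH in fresh feed = KOH in product, i.e. 2490×0.082 = (1−0.371)·H·0.444.
H = 204.18/(0.444×0.629) = 731.1 tonne/day.
Recycle D = 0.371×731.1 = 271.24 tonne/day.

271.2 tonne/day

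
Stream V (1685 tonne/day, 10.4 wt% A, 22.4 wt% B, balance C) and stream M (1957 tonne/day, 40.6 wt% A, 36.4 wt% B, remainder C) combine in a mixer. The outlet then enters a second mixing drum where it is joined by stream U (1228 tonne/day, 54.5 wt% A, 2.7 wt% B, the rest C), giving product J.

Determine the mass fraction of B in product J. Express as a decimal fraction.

0.231

Overall, product flow = 4870 tonne/day.
B in = 1685×0.224 + 1957×0.364 + 1228×0.027 = 1122.9 tonne/day.
B fraction in J = 0.231.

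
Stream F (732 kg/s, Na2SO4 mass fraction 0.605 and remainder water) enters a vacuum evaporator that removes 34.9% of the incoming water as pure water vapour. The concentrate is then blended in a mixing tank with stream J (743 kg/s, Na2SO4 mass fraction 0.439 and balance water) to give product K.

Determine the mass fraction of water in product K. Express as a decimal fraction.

Vapour removed = 0.349×0.395×732 = 100.91 kg/s; concentrate = 631.09 kg/s.
water reaching the mixer = 188.23 (from concentrate) + 743×0.561 = 605.05 kg/s.
Product flow = 631.09 + 743 = 1374.1 kg/s; water fraction = 0.440.

0.440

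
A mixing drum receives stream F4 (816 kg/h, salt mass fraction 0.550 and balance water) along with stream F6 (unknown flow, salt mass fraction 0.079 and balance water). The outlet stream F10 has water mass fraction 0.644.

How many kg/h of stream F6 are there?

Let F6 be the unknown flow. Total out = 816 + F6.
water balance: 367.2 + 0.921·F6 = 0.644·(816 + F6)
(0.921 − 0.644)·F6 = 0.644×816 − 367.2 = 158.3
F6 = 158.3 / 0.277 = 571.49 kg/h

571.5 kg/h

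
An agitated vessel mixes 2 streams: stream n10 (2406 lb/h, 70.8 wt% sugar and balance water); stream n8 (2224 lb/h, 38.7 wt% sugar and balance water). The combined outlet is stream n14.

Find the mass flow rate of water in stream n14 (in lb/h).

water out = water in = 2406×0.292 + 2224×0.613 = 2065.9 lb/h.

2066 lb/h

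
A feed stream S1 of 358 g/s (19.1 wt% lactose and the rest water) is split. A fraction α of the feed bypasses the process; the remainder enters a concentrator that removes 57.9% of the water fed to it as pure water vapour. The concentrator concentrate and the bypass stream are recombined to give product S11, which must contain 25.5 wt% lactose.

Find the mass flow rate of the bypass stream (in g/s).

166.2 g/s

All 358×0.191 = 68.378 g/s of lactose reaches S11, so S11 = 68.378/0.255 = 268.15 g/s and vapour = 89.851 g/s.
The evaporator receives (1−α)·358 of feed at 0.809 water and removes 0.579 of that water:
0.579×0.809×(1−α)×358 = 89.851
(1−α) = 89.851/167.69 = 0.5358;  α = 0.4642.
Bypass flow = 0.4642×358 = 166.18 g/s.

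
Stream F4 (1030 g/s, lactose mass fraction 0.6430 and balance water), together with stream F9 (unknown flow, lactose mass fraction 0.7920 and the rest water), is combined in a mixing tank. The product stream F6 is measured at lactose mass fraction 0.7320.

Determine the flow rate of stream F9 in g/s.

1528 g/s

Let F9 be the unknown flow. Total out = 1030 + F9.
lactose balance: 662.29 + 0.792·F9 = 0.732·(1030 + F9)
(0.792 − 0.732)·F9 = 0.732×1030 − 662.29 = 91.67
F9 = 91.67 / 0.060 = 1527.8 g/s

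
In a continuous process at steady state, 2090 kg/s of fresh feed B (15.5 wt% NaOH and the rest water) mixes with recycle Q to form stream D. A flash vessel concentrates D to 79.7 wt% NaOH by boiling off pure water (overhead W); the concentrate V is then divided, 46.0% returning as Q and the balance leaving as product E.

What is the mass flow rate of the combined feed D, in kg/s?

Overall NaOH balance (none leaves overhead): NaOH in fresh feed = NaOH in product, i.e. 2090×0.155 = (1−0.460)·V·0.797.
V = 323.95/(0.797×0.540) = 752.71 kg/s.
Recycle Q = 0.460×752.71 = 346.25 kg/s.
Combined feed D = 2090 + 346.25 = 2436.2 kg/s.

2436 kg/s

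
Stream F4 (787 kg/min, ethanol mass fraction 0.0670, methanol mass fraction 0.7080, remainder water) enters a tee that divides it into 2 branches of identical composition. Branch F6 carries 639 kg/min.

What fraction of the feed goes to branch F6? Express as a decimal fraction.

Fraction to F6 = 639/787 = 0.8119.

0.812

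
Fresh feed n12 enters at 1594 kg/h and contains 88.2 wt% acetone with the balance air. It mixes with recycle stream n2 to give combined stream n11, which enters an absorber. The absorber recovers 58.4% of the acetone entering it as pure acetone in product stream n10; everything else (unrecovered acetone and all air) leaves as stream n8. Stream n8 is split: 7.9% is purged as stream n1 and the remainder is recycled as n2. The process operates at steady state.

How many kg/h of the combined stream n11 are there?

4660 kg/h

air enters only via n12 and leaves only via the purge: 1594×0.118 = 0.079×(air in n8), and the absorber passes all air, so air in n11 = air in n8 = 2380.9 kg/h.
acetone in n11: m_A = 1594×0.882 + (1−0.079)·(1−0.584)·m_A, so m_A = 1405.9/0.6169 = 2279.1 kg/h.
n11 = 2279.1 + 2380.9 = 4660 kg/h.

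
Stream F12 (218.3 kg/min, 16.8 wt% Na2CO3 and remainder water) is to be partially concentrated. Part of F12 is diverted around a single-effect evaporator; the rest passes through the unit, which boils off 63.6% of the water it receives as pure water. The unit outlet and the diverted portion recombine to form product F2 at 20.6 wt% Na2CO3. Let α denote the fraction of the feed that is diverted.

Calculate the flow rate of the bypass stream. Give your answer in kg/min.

All 218.3×0.168 = 36.674 kg/min of Na2CO3 reaches F2, so F2 = 36.674/0.206 = 178.03 kg/min and vapour = 40.269 kg/min.
The evaporator receives (1−α)·218.3 of feed at 0.832 water and removes 0.636 of that water:
0.636×0.832×(1−α)×218.3 = 40.269
(1−α) = 40.269/115.51 = 0.3486;  α = 0.6514.
Bypass flow = 0.6514×218.3 = 142.2 kg/min.

142.2 kg/min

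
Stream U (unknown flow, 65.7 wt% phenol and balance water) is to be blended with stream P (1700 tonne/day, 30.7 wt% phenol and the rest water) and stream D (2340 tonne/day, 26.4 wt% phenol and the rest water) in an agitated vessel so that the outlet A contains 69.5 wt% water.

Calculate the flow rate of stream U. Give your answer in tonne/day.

262.9 tonne/day

Let U be the unknown flow. Total out = 4040 + U.
water balance: 2900.3 + 0.343·U = 0.695·(4040 + U)
(0.343 − 0.695)·U = 0.695×4040 − 2900.3 = -92.54
U = -92.54 / -0.352 = 262.9 tonne/day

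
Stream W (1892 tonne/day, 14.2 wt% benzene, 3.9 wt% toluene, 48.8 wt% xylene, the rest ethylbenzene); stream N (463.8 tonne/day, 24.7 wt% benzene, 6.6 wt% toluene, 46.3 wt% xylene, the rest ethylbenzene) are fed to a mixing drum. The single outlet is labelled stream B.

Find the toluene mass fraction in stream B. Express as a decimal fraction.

0.044

Total flow out = 1892 + 463.8 = 2355.8 tonne/day.
toluene in = 1892×0.039 + 463.8×0.066 = 104.4 tonne/day.
toluene mass fraction in B = 104.4/2355.8 = 0.044.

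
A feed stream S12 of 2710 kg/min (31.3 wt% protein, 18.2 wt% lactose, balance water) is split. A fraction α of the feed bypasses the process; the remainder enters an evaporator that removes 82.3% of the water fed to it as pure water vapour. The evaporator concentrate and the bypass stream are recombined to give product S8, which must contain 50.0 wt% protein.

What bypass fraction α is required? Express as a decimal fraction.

All 2710×0.313 = 848.23 kg/min of protein reaches S8, so S8 = 848.23/0.500 = 1696.5 kg/min and vapour = 1013.5 kg/min.
The evaporator receives (1−α)·2710 of feed at 0.505 water and removes 0.823 of that water:
0.823×0.505×(1−α)×2710 = 1013.5
(1−α) = 1013.5/1126.3 = 0.8999;  α = 0.1001.

0.100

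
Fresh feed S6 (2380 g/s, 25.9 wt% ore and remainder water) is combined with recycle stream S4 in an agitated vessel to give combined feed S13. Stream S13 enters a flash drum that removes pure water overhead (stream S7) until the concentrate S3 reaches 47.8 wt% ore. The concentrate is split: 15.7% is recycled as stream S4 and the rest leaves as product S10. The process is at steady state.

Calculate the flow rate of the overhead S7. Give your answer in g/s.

1090 g/s

Overall ore balance (none leaves overhead): ore in fresh feed = ore in product, i.e. 2380×0.259 = (1−0.157)·S3·0.478.
S3 = 616.42/(0.478×0.843) = 1529.8 g/s.
Recycle S4 = 0.157×1529.8 = 240.17 g/s.
Combined feed S13 = 2380 + 240.17 = 2620.2 g/s.
Overhead S7 = S13 − S3 = 2620.2 − 1529.8 = 1090.4 g/s.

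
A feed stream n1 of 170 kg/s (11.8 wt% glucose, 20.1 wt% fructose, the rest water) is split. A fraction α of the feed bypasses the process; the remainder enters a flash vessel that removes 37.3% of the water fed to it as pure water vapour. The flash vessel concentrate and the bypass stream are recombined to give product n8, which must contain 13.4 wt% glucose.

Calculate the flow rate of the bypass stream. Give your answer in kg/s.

All 170×0.118 = 20.06 kg/s of glucose reaches n8, so n8 = 20.06/0.134 = 149.7 kg/s and vapour = 20.299 kg/s.
The evaporator receives (1−α)·170 of feed at 0.681 water and removes 0.373 of that water:
0.373×0.681×(1−α)×170 = 20.299
(1−α) = 20.299/43.182 = 0.4701;  α = 0.5299.
Bypass flow = 0.5299×170 = 90.089 kg/s.

90.09 kg/s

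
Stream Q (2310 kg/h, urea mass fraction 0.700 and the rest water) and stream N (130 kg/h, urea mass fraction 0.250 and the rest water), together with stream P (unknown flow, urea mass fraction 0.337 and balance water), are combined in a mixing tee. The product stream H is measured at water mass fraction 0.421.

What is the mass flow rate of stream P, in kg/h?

Let P be the unknown flow. Total out = 2440 + P.
water balance: 790.5 + 0.663·P = 0.421·(2440 + P)
(0.663 − 0.421)·P = 0.421×2440 − 790.5 = 236.74
P = 236.74 / 0.242 = 978.26 kg/h

978.3 kg/h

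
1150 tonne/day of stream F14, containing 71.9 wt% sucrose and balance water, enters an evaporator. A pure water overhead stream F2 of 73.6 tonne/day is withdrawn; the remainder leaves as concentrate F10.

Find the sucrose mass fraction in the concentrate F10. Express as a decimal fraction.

sucrose is not removed: 1150×0.719 = 826.85 tonne/day of sucrose enters F10.
Concentrate = 1150 − 73.6 = 1076.4 tonne/day.
Mass fraction = 826.85/1076.4 = 0.768.

0.768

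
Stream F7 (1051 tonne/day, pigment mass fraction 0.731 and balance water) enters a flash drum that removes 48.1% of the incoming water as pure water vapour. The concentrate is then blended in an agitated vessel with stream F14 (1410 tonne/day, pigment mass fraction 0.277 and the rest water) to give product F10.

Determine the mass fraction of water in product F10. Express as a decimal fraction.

Vapour removed = 0.481×0.269×1051 = 135.99 tonne/day; concentrate = 915.01 tonne/day.
water reaching the mixer = 146.73 (from concentrate) + 1410×0.723 = 1166.2 tonne/day.
Product flow = 915.01 + 1410 = 2325 tonne/day; water fraction = 0.502.

0.502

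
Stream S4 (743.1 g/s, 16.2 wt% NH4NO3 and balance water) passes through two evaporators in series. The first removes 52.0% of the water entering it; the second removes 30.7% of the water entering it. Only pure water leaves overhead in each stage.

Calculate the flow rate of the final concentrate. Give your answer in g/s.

water in feed = 743.1×0.838 = 622.72 g/s.
After stage 1: water left = (1−0.520)×622.72 = 298.9; stream total = 419.29 g/s.
After stage 2: water left = (1−0.307)×298.9 = 207.14; final concentrate = 327.52 g/s.

327.5 g/s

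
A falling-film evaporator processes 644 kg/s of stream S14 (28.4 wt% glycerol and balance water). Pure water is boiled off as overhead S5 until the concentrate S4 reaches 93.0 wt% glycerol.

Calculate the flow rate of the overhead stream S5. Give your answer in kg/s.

447.3 kg/s

glycerol is conserved: 644×0.284 = 182.9 kg/s all reports to the concentrate.
Concentrate = 182.9/(target fraction) = 196.66 kg/s.
Overhead = 644 − 196.66 = 447.34 kg/s.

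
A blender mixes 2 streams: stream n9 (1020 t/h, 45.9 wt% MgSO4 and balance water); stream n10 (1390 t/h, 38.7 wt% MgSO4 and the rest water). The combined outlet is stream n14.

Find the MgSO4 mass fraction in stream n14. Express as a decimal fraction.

Total flow out = 1020 + 1390 = 2410 t/h.
MgSO4 in = 1020×0.459 + 1390×0.387 = 1006.1 t/h.
MgSO4 mass fraction in n14 = 1006.1/2410 = 0.417.

0.417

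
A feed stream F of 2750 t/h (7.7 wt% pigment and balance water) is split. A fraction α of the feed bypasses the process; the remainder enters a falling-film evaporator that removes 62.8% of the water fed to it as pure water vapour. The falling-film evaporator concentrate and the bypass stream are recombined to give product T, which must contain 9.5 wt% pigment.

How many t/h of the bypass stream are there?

1851 t/h

All 2750×0.077 = 211.75 t/h of pigment reaches T, so T = 211.75/0.095 = 2228.9 t/h and vapour = 521.05 t/h.
The evaporator receives (1−α)·2750 of feed at 0.923 water and removes 0.628 of that water:
0.628×0.923×(1−α)×2750 = 521.05
(1−α) = 521.05/1594 = 0.3269;  α = 0.6731.
Bypass flow = 0.6731×2750 = 1851.1 t/h.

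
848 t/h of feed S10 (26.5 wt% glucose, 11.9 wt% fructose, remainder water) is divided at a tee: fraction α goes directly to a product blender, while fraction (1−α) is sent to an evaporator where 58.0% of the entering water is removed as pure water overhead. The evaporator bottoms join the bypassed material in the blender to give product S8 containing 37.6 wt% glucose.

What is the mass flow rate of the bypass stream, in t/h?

All 848×0.265 = 224.72 t/h of glucose reaches S8, so S8 = 224.72/0.376 = 597.66 t/h and vapour = 250.34 t/h.
The evaporator receives (1−α)·848 of feed at 0.616 water and removes 0.580 of that water:
0.580×0.616×(1−α)×848 = 250.34
(1−α) = 250.34/302.97 = 0.8263;  α = 0.1737.
Bypass flow = 0.1737×848 = 147.32 t/h.

147.3 t/h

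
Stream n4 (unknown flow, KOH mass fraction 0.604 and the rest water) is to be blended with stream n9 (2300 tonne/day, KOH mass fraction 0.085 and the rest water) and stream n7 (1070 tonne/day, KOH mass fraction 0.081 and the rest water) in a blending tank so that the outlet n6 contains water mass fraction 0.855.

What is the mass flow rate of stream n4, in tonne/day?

449.8 tonne/day

Let n4 be the unknown flow. Total out = 3370 + n4.
water balance: 3087.8 + 0.396·n4 = 0.855·(3370 + n4)
(0.396 − 0.855)·n4 = 0.855×3370 − 3087.8 = -206.48
n4 = -206.48 / -0.459 = 449.85 tonne/day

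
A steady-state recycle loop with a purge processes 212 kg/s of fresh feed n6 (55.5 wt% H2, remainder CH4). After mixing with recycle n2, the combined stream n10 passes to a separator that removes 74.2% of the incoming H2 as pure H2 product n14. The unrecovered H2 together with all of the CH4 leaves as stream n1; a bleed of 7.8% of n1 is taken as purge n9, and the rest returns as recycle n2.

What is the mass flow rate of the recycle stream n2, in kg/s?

1152 kg/s

CH4 enters only via n6 and leaves only via the purge: 212×0.445 = 0.078×(CH4 in n1), and the separator passes all CH4, so CH4 in n10 = CH4 in n1 = 1209.5 kg/s.
H2 in n10: m_A = 212×0.555 + (1−0.078)·(1−0.742)·m_A, so m_A = 117.66/0.7621 = 154.38 kg/s.
n1 = (1−0.742)×154.38 + 1209.5 = 1249.3 kg/s.
Recycle n2 = (1−0.078)×1249.3 = 1151.9 kg/s.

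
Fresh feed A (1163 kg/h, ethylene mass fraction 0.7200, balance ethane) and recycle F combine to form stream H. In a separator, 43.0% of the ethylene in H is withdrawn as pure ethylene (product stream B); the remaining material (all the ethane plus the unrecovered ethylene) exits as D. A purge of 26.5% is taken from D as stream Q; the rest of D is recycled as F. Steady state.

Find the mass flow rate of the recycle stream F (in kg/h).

ethane enters only via A and leaves only via the purge: 1163×0.280 = 0.265×(ethane in D), and the separator passes all ethane, so ethane in H = ethane in D = 1228.8 kg/h.
ethylene in H: m_A = 1163×0.720 + (1−0.265)·(1−0.430)·m_A, so m_A = 837.36/0.5810 = 1441.1 kg/h.
D = (1−0.430)×1441.1 + 1228.8 = 2050.3 kg/h.
Recycle F = (1−0.265)×2050.3 = 1506.9 kg/h.

1507 kg/h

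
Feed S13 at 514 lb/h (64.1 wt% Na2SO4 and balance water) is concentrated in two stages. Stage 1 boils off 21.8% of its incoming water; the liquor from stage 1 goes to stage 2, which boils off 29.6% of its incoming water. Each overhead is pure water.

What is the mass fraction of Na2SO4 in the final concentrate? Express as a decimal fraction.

water in feed = 514×0.359 = 184.53 lb/h.
After stage 1: water left = (1−0.218)×184.53 = 144.3; stream total = 473.77 lb/h.
After stage 2: water left = (1−0.296)×144.3 = 101.59; final concentrate = 431.06 lb/h.
Na2SO4 fraction = 329.47/431.06 = 0.764.

0.764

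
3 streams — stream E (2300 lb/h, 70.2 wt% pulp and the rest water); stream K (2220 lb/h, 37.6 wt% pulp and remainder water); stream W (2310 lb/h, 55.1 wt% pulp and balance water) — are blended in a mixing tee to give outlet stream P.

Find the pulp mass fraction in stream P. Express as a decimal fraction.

0.545

Total flow out = 2300 + 2220 + 2310 = 6830 lb/h.
pulp in = 2300×0.702 + 2220×0.376 + 2310×0.551 = 3722.1 lb/h.
pulp mass fraction in P = 3722.1/6830 = 0.545.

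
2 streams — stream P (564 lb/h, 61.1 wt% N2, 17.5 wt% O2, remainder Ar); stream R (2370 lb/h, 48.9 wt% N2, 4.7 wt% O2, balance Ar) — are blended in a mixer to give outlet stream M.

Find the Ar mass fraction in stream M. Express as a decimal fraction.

Total flow out = 564 + 2370 = 2934 lb/h.
Ar in = 564×0.214 + 2370×0.464 = 1220.4 lb/h.
Ar mass fraction in M = 1220.4/2934 = 0.416.

0.416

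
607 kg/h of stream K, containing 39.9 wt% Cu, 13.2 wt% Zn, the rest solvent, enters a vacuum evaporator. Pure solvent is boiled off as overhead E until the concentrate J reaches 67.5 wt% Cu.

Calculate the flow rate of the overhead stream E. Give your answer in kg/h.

248.2 kg/h

Cu is conserved: 607×0.399 = 242.19 kg/h all reports to the concentrate.
Concentrate = 242.19/(target fraction) = 358.8 kg/h.
Overhead = 607 − 358.8 = 248.2 kg/h.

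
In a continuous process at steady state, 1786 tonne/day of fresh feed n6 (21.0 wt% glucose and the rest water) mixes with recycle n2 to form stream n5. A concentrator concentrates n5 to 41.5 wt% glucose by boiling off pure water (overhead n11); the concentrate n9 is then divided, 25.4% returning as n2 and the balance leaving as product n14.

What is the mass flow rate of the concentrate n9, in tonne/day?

Overall glucose balance (none leaves overhead): glucose in fresh feed = glucose in product, i.e. 1786×0.210 = (1−0.254)·n9·0.415.
n9 = 375.06/(0.415×0.746) = 1211.5 tonne/day.

1211 tonne/day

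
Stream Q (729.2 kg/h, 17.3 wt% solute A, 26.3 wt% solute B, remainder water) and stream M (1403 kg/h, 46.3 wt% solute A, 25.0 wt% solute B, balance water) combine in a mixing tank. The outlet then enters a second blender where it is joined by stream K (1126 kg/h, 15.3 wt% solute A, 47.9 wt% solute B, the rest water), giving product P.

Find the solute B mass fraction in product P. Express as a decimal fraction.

0.332

Overall, product flow = 3258.2 kg/h.
solute B in = 729.2×0.263 + 1403×0.250 + 1126×0.479 = 1081.9 kg/h.
solute B fraction in P = 0.332.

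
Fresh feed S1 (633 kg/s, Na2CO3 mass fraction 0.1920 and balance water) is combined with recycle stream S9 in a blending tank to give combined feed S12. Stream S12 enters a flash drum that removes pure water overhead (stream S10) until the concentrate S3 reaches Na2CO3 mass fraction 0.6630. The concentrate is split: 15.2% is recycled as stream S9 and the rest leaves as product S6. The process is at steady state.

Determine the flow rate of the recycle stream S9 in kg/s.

32.86 kg/s

Overall Na2CO3 balance (none leaves overhead): Na2CO3 in fresh feed = Na2CO3 in product, i.e. 633×0.192 = (1−0.152)·S3·0.663.
S3 = 121.54/(0.663×0.848) = 216.17 kg/s.
Recycle S9 = 0.152×216.17 = 32.858 kg/s.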